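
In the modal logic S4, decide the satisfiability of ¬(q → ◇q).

1. ¬(q → ◇q), u
2. q, u   [¬→-rule on 1]
3. ¬◇q, u   [¬→-rule on 1]
4. ¬q, u   [¬◇-rule on 3 via uRu]
Accessibility: uRu
Branch closes: q and ¬q both at u.
(One branch shown.) All branches close.

No, unsatisfiable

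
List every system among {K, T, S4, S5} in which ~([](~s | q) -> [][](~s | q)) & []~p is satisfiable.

K, T

S4-tableau for the formula:
1. ~([](~s | q) -> [][](~s | q)) & []~p, 0
2. ~([](~s | q) -> [][](~s | q)), 0
3. []~p, 0
4. [](~s | q), 0
5. ~[][](~s | q), 0
6. ~p, 0
7. ~s | q, 0
8. q, 0
9. ~[](~s | q), 1
10. ~p, 1
11. ~s | q, 1
12. q, 1
13. ~(~s | q), 2
14. s, 2
15. ~q, 2
16. ~p, 2
17. ~s | q, 2
18. q, 2
Accessibility: 0R0, 0R1, 0R2, 1R1, 1R2, 2R2
Branch closes: q and ~q both at 2.
Every branch closes (one shown): unsatisfiable in S4, hence also in S5 (every S5-frame is an S4-frame).
T-tableau for the formula:
1. ~([](~s | q) -> [][](~s | q)) & []~p, 0
2. ~([](~s | q) -> [][](~s | q)), 0
3. []~p, 0
4. [](~s | q), 0
5. ~[][](~s | q), 0
6. ~p, 0
7. ~s | q, 0
8. q, 0
9. ~[](~s | q), 1
10. ~p, 1
11. ~s | q, 1
12. q, 1
13. ~(~s | q), 2
14. s, 2
15. ~q, 2
Accessibility: 0R0, 0R1, 1R1, 1R2, 2R2
Complete open branch: satisfiable in T, hence also in K (this T-model is also a K-model).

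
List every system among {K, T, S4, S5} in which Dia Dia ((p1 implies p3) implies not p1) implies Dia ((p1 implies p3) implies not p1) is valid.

T-tableau for the negation not (Dia Dia ((p1 implies p3) implies not p1) implies Dia ((p1 implies p3) implies not p1)):
1. not (Dia Dia ((p1 implies p3) implies not p1) implies Dia ((p1 implies p3) implies not p1)), w0
2. Dia Dia ((p1 implies p3) implies not p1), w0
3. not Dia ((p1 implies p3) implies not p1), w0
4. not ((p1 implies p3) implies not p1), w0
5. p1 implies p3, w0
6. p1, w0
7. p3, w0
8. Dia ((p1 implies p3) implies not p1), w1
9. not ((p1 implies p3) implies not p1), w1
10. p1 implies p3, w1
11. p1, w1
12. p3, w1
13. (p1 implies p3) implies not p1, w2
14. not p1, w2
Accessibility: w0Rw0, w0Rw1, w1Rw1, w1Rw2, w2Rw2
Complete open branch: countermodel on a T-frame, so not valid in T, nor in K (the same frame is also a K-frame).
S4-tableau for the negation not (Dia Dia ((p1 implies p3) implies not p1) implies Dia ((p1 implies p3) implies not p1)):
1. not (Dia Dia ((p1 implies p3) implies not p1) implies Dia ((p1 implies p3) implies not p1)), w0
2. Dia Dia ((p1 implies p3) implies not p1), w0
3. not Dia ((p1 implies p3) implies not p1), w0
4. not ((p1 implies p3) implies not p1), w0
5. p1 implies p3, w0
6. p1, w0
7. p3, w0
8. Dia ((p1 implies p3) implies not p1), w1
9. not ((p1 implies p3) implies not p1), w1
10. p1 implies p3, w1
11. p1, w1
12. p3, w1
13. (p1 implies p3) implies not p1, w2
14. not ((p1 implies p3) implies not p1), w2
15. p1 implies p3, w2
16. p1, w2
17. not (p1 implies p3), w2
18. not p3, w2
19. p3, w2
Accessibility: w0Rw0, w0Rw1, w0Rw2, w1Rw1, w1Rw2, w2Rw2
Branch closes: p3 and not p3 both at w2.
Every branch closes (one shown): valid in S4, hence also in S5 (every theorem of S4 is a theorem of S5).

S4, S5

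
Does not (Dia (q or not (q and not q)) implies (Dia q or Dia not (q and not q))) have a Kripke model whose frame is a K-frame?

1. not (Dia (q or not (q and not q)) implies (Dia q or Dia not (q and not q))), 0
2. Dia (q or not (q and not q)), 0   [neg-implies-rule on 1]
3. not (Dia q or Dia not (q and not q)), 0   [neg-implies-rule on 1]
4. not Dia q, 0   [neg-or-rule on 3]
5. not Dia not (q and not q), 0   [neg-or-rule on 3]
6. q or not (q and not q), 1   [Dia-rule on 2: fresh world 1, 0R1]
7. not q, 1   [neg-Dia-rule on 4 via 0R1]
8. q and not q, 1   [neg-Dia-rule on 5 via 0R1]
9. q, 1   [and-rule on 8]
Accessibility: 0R1
Branch closes: q and not q both at 1.
(One branch shown.) All branches close.

Unsatisfiable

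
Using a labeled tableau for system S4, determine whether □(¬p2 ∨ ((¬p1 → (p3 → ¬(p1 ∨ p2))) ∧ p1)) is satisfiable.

Satisfiable

1. □(¬p2 ∨ ((¬p1 → (p3 → ¬(p1 ∨ p2))) ∧ p1)), 0
2. ¬p2 ∨ ((¬p1 → (p3 → ¬(p1 ∨ p2))) ∧ p1), 0
3. (¬p1 → (p3 → ¬(p1 ∨ p2))) ∧ p1, 0
4. ¬p1 → (p3 → ¬(p1 ∨ p2)), 0
5. p1, 0
6. p3 → ¬(p1 ∨ p2), 0
7. ¬p3, 0
Accessibility: 0R0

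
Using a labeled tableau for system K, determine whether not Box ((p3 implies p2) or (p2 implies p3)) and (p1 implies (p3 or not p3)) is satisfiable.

1. not Box ((p3 implies p2) or (p2 implies p3)) and (p1 implies (p3 or not p3)), 0
2. not Box ((p3 implies p2) or (p2 implies p3)), 0   [and-rule on 1]
3. p1 implies (p3 or not p3), 0   [and-rule on 1]
4. p3 or not p3, 0   [implies-rule on 3 (branches; this branch)]
5. not p3, 0   [or-rule on 4 (branches; this branch)]
6. not ((p3 implies p2) or (p2 implies p3)), 1   [neg-Box-rule on 2: fresh world 1, 0R1]
7. not (p3 implies p2), 1   [neg-or-rule on 6]
8. not (p2 implies p3), 1   [neg-or-rule on 6]
9. p3, 1   [neg-implies-rule on 7]
10. not p2, 1   [neg-implies-rule on 7]
11. p2, 1   [neg-implies-rule on 8]
12. not p3, 1   [neg-implies-rule on 8]
Accessibility: 0R1
Branch closes: p2 and not p2 both at 1.
Every branch closes; the branch above is one of them.

Unsatisfiable (every branch closes)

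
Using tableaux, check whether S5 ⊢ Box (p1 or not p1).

Tableau for the negation not Box (p1 or not p1):
1. not Box (p1 or not p1), w0
2. not (p1 or not p1), w1
3. not p1, w1
4. p1, w1
Accessibility: w0Rw0, w0Rw1, w1Rw0, w1Rw1
Branch closes: p1 and not p1 both at w1.
All branches of the negation close; one closing branch shown above.

Valid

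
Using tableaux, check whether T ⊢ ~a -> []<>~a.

Tableau for the negation ~(~a -> []<>~a):
1. ~(~a -> []<>~a), w0
2. ~a, w0   [~->-rule on 1]
3. ~[]<>~a, w0   [~->-rule on 1]
4. ~<>~a, w1   [~[]-rule on 3: fresh world w1, w0Rw1]
5. a, w1   [~<>-rule on 4 via w1Rw1]
Accessibility: w0Rw0, w0Rw1, w1Rw1
The negation has an open branch (countermodel exists).

Invalid (countermodel exists)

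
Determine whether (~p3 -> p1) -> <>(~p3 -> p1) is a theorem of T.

Tableau for the negation ~((~p3 -> p1) -> <>(~p3 -> p1)):
1. ~((~p3 -> p1) -> <>(~p3 -> p1)), w0
2. ~p3 -> p1, w0
3. ~<>(~p3 -> p1), w0
4. ~(~p3 -> p1), w0
5. ~p3, w0
6. ~p1, w0
7. p1, w0
Accessibility: w0Rw0
Branch closes: p1 and ~p1 both at w0.
Every branch of the negation's tableau closes; the branch above is one of them.

Valid in T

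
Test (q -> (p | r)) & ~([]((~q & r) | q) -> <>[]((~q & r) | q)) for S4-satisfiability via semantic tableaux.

Unsatisfiable (every branch closes)

1. (q -> (p | r)) & ~([]((~q & r) | q) -> <>[]((~q & r) | q)), u
2. q -> (p | r), u
3. ~([]((~q & r) | q) -> <>[]((~q & r) | q)), u
4. []((~q & r) | q), u
5. ~<>[]((~q & r) | q), u
6. (~q & r) | q, u
7. ~[]((~q & r) | q), u
8. p | r, u
9. ~q & r, u
10. ~q, u
11. r, u
12. ~((~q & r) | q), v
13. ~(~q & r), v
14. ~q, v
15. (~q & r) | q, v
16. ~[]((~q & r) | q), v
17. ~r, v
18. ~q & r, v
19. r, v
Accessibility: uRu, uRv, vRv
Branch closes: r and ~r both at v.
Every branch closes; the branch above is one of them.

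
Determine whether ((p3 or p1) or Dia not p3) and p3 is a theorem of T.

Tableau for the negation not (((p3 or p1) or Dia not p3) and p3):
1. not (((p3 or p1) or Dia not p3) and p3), w0
2. not p3, w0
Accessibility: w0Rw0
The negation has an open branch (countermodel exists).

Not valid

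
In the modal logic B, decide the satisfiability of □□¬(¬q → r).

1. □□¬(¬q → r), 0
2. □¬(¬q → r), 0   [□-rule on 1 via 0R0]
3. ¬(¬q → r), 0   [□-rule on 2 via 0R0]
4. ¬q, 0   [¬→-rule on 3]
5. ¬r, 0   [¬→-rule on 3]
Accessibility: 0R0

Satisfiable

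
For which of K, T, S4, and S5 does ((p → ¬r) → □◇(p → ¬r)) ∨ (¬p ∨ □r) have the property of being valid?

S5-tableau for the negation ¬(((p → ¬r) → □◇(p → ¬r)) ∨ (¬p ∨ □r)):
1. ¬(((p → ¬r) → □◇(p → ¬r)) ∨ (¬p ∨ □r)), w0
2. ¬((p → ¬r) → □◇(p → ¬r)), w0
3. ¬(¬p ∨ □r), w0
4. p → ¬r, w0
5. ¬□◇(p → ¬r), w0
6. p, w0
7. ¬□r, w0
8. ¬r, w0
9. ¬◇(p → ¬r), w1
10. ¬(p → ¬r), w0
11. r, w0
Accessibility: w0Rw0, w0Rw1, w1Rw0, w1Rw1
Branch closes: r and ¬r both at w0.
Every branch closes (one shown): valid in S5.
S4-tableau for the negation ¬(((p → ¬r) → □◇(p → ¬r)) ∨ (¬p ∨ □r)):
1. ¬(((p → ¬r) → □◇(p → ¬r)) ∨ (¬p ∨ □r)), w0
2. ¬((p → ¬r) → □◇(p → ¬r)), w0
3. ¬(¬p ∨ □r), w0
4. p → ¬r, w0
5. ¬□◇(p → ¬r), w0
6. p, w0
7. ¬□r, w0
8. ¬r, w0
9. ¬◇(p → ¬r), w1
10. ¬(p → ¬r), w1
11. p, w1
12. r, w1
13. ¬r, w2
Accessibility: w0Rw0, w0Rw1, w0Rw2, w1Rw1, w2Rw2
Complete open branch: countermodel on an S4-frame, so not valid in S4, nor in K, T (the same frame is also a K-frame and a T-frame).

S5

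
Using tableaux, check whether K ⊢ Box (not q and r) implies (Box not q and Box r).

Yes, valid

Tableau for the negation not (Box (not q and r) implies (Box not q and Box r)):
1. not (Box (not q and r) implies (Box not q and Box r)), w0
2. Box (not q and r), w0
3. not (Box not q and Box r), w0
4. not Box r, w0
5. not r, w1
6. not q and r, w1
7. not q, w1
8. r, w1
Accessibility: w0Rw1
Branch closes: r and not r both at w1.
All branches of the negation close; one closing branch shown above.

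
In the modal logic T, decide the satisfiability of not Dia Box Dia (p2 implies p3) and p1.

Satisfiable

1. not Dia Box Dia (p2 implies p3) and p1, u
2. not Dia Box Dia (p2 implies p3), u
3. p1, u
4. not Box Dia (p2 implies p3), u
5. not Dia (p2 implies p3), v
6. not Box Dia (p2 implies p3), v
7. not (p2 implies p3), v
8. p2, v
9. not p3, v
10. not Dia (p2 implies p3), w
11. not (p2 implies p3), w
12. p2, w
13. not p3, w
Accessibility: uRu, uRv, vRv, vRw, wRw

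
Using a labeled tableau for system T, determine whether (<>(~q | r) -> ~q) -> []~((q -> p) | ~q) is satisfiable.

1. (<>(~q | r) -> ~q) -> []~((q -> p) | ~q), 0
2. []~((q -> p) | ~q), 0
3. ~((q -> p) | ~q), 0
4. ~(q -> p), 0
5. q, 0
6. ~p, 0
Accessibility: 0R0

Satisfiable (open branch found)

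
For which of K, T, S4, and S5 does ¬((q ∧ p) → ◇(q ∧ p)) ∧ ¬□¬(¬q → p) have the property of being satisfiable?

K-tableau for the formula:
1. ¬((q ∧ p) → ◇(q ∧ p)) ∧ ¬□¬(¬q → p), w0
2. ¬((q ∧ p) → ◇(q ∧ p)), w0   [∧-rule on 1]
3. ¬□¬(¬q → p), w0   [∧-rule on 1]
4. q ∧ p, w0   [¬→-rule on 2]
5. ¬◇(q ∧ p), w0   [¬→-rule on 2]
6. q, w0   [∧-rule on 4]
7. p, w0   [∧-rule on 4]
8. ¬q → p, w1   [¬□-rule on 3: fresh world w1, w0Rw1]
9. ¬(q ∧ p), w1   [¬◇-rule on 5 via w0Rw1]
10. p, w1   [→-rule on 8 (branches; this branch)]
11. ¬q, w1   [¬∧-rule on 9 (branches; this branch)]
Accessibility: w0Rw1
Complete open branch: satisfiable in K.
T-tableau for the formula:
1. ¬((q ∧ p) → ◇(q ∧ p)) ∧ ¬□¬(¬q → p), w0
2. ¬((q ∧ p) → ◇(q ∧ p)), w0   [∧-rule on 1]
3. ¬□¬(¬q → p), w0   [∧-rule on 1]
4. q ∧ p, w0   [¬→-rule on 2]
5. ¬◇(q ∧ p), w0   [¬→-rule on 2]
6. q, w0   [∧-rule on 4]
7. p, w0   [∧-rule on 4]
8. ¬(q ∧ p), w0   [¬◇-rule on 5 via w0Rw0]
9. ¬p, w0   [¬∧-rule on 8 (branches; this branch)]
Accessibility: w0Rw0
Branch closes: p and ¬p both at w0.
Every branch closes (one shown): unsatisfiable in T, hence also in S4, S5 (every S4/S5-frame is a T-frame).

K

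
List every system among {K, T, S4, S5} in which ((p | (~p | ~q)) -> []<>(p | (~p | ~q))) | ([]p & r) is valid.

T, S4, S5

T-tableau for the negation ~(((p | (~p | ~q)) -> []<>(p | (~p | ~q))) | ([]p & r)):
1. ~(((p | (~p | ~q)) -> []<>(p | (~p | ~q))) | ([]p & r)), u
2. ~((p | (~p | ~q)) -> []<>(p | (~p | ~q))), u   [~|-rule on 1]
3. ~([]p & r), u   [~|-rule on 1]
4. p | (~p | ~q), u   [~->-rule on 2]
5. ~[]<>(p | (~p | ~q)), u   [~->-rule on 2]
6. ~r, u   [~&-rule on 3 (branches; this branch)]
7. ~p | ~q, u   [|-rule on 4 (branches; this branch)]
8. ~q, u   [|-rule on 7 (branches; this branch)]
9. ~<>(p | (~p | ~q)), v   [~[]-rule on 5: fresh world v, uRv]
10. ~(p | (~p | ~q)), v   [~<>-rule on 9 via vRv]
11. ~p, v   [~|-rule on 10]
12. ~(~p | ~q), v   [~|-rule on 10]
13. p, v   [~|-rule on 12]
14. q, v   [~|-rule on 12]
Accessibility: uRu, uRv, vRv
Branch closes: p and ~p both at v.
Every branch closes (one shown): valid in T, hence also in S4, S5 (every theorem of T is a theorem of S4 and S5).
K-tableau for the negation ~(((p | (~p | ~q)) -> []<>(p | (~p | ~q))) | ([]p & r)):
1. ~(((p | (~p | ~q)) -> []<>(p | (~p | ~q))) | ([]p & r)), u
2. ~((p | (~p | ~q)) -> []<>(p | (~p | ~q))), u   [~|-rule on 1]
3. ~([]p & r), u   [~|-rule on 1]
4. p | (~p | ~q), u   [~->-rule on 2]
5. ~[]<>(p | (~p | ~q)), u   [~->-rule on 2]
6. ~r, u   [~&-rule on 3 (branches; this branch)]
7. ~p | ~q, u   [|-rule on 4 (branches; this branch)]
8. ~q, u   [|-rule on 7 (branches; this branch)]
9. ~<>(p | (~p | ~q)), v   [~[]-rule on 5: fresh world v, uRv]
Accessibility: uRv
Complete open branch: countermodel on a K-frame, so not valid in K.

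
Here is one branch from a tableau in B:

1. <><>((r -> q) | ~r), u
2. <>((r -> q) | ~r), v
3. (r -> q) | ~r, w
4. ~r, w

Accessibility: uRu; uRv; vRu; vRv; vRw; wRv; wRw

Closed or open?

Not closed

No atom appears with both signs at the same world.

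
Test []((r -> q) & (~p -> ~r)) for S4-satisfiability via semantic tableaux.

1. []((r -> q) & (~p -> ~r)), u
2. (r -> q) & (~p -> ~r), u
3. r -> q, u
4. ~p -> ~r, u
5. q, u
6. ~r, u
Accessibility: uRu

Satisfiable (open branch found)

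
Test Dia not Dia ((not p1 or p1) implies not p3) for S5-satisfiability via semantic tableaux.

1. Dia not Dia ((not p1 or p1) implies not p3), u
2. not Dia ((not p1 or p1) implies not p3), v   [Dia-rule on 1: fresh world v, uRv]
3. not ((not p1 or p1) implies not p3), u   [neg-Dia-rule on 2 via vRu]
4. not p1 or p1, u   [neg-implies-rule on 3]
5. p3, u   [neg-implies-rule on 3]
6. not ((not p1 or p1) implies not p3), v   [neg-Dia-rule on 2 via vRv]
7. not p1 or p1, v   [neg-implies-rule on 6]
8. p3, v   [neg-implies-rule on 6]
9. p1, u   [or-rule on 4 (branches; this branch)]
10. p1, v   [or-rule on 7 (branches; this branch)]
Accessibility: uRu, uRv, vRu, vRv

Yes, satisfiable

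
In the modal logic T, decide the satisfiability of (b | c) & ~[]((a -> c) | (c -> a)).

1. (b | c) & ~[]((a -> c) | (c -> a)), w0
2. b | c, w0   [&-rule on 1]
3. ~[]((a -> c) | (c -> a)), w0   [&-rule on 1]
4. c, w0   [|-rule on 2 (branches; this branch)]
5. ~((a -> c) | (c -> a)), w1   [~[]-rule on 3: fresh world w1, w0Rw1]
6. ~(a -> c), w1   [~|-rule on 5]
7. ~(c -> a), w1   [~|-rule on 5]
8. a, w1   [~->-rule on 6]
9. ~c, w1   [~->-rule on 6]
10. c, w1   [~->-rule on 7]
11. ~a, w1   [~->-rule on 7]
Accessibility: w0Rw0, w0Rw1, w1Rw1
Branch closes: c and ~c both at w1.
(One branch shown.) All branches close.

Unsatisfiable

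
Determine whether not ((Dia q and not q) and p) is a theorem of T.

Tableau for the negation (Dia q and not q) and p:
1. (Dia q and not q) and p, 0
2. Dia q and not q, 0   [and-rule on 1]
3. p, 0   [and-rule on 1]
4. Dia q, 0   [and-rule on 2]
5. not q, 0   [and-rule on 2]
6. q, 1   [Dia-rule on 4: fresh world 1, 0R1]
Accessibility: 0R0, 0R1, 1R1
The negation has an open branch (countermodel exists).

Invalid (countermodel exists)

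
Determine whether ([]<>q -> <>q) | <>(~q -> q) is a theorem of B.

Tableau for the negation ~(([]<>q -> <>q) | <>(~q -> q)):
1. ~(([]<>q -> <>q) | <>(~q -> q)), w0
2. ~([]<>q -> <>q), w0   [~|-rule on 1]
3. ~<>(~q -> q), w0   [~|-rule on 1]
4. []<>q, w0   [~->-rule on 2]
5. ~<>q, w0   [~->-rule on 2]
6. ~(~q -> q), w0   [~<>-rule on 3 via w0Rw0]
7. ~q, w0   [~->-rule on 6]
8. <>q, w0   [[]-rule on 4 via w0Rw0]
9. q, w1   [<>-rule on 8: fresh world w1, w0Rw1]
10. ~(~q -> q), w1   [~<>-rule on 3 via w0Rw1]
11. ~q, w1   [~->-rule on 10]
Accessibility: w0Rw0, w0Rw1, w1Rw0, w1Rw1
Branch closes: q and ~q both at w1.
All branches of the negation close; one closing branch shown above.

Yes, valid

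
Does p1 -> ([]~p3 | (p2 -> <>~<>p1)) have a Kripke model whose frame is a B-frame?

Yes, satisfiable

1. p1 -> ([]~p3 | (p2 -> <>~<>p1)), w0
2. []~p3 | (p2 -> <>~<>p1), w0
3. p2 -> <>~<>p1, w0
4. <>~<>p1, w0
5. ~<>p1, w1
6. ~p1, w0
7. ~p1, w1
Accessibility: w0Rw0, w0Rw1, w1Rw0, w1Rw1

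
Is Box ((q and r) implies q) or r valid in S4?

Tableau for the negation not (Box ((q and r) implies q) or r):
1. not (Box ((q and r) implies q) or r), u
2. not Box ((q and r) implies q), u
3. not r, u
4. not ((q and r) implies q), v
5. q and r, v
6. not q, v
7. q, v
8. r, v
Accessibility: uRu, uRv, vRv
Branch closes: q and not q both at v.
Every branch of the negation's tableau closes; the branch above is one of them.

Yes, valid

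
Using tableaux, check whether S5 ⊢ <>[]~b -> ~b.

Tableau for the negation ~(<>[]~b -> ~b):
1. ~(<>[]~b -> ~b), w0
2. <>[]~b, w0
3. b, w0
4. []~b, w1
5. ~b, w0
Accessibility: w0Rw0, w0Rw1, w1Rw0, w1Rw1
Branch closes: b and ~b both at w0.
Every branch of the negation's tableau closes; the branch above is one of them.

Valid in S5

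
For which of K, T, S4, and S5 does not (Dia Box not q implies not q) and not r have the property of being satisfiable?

K, T, S4

S5-tableau for the formula:
1. not (Dia Box not q implies not q) and not r, 0
2. not (Dia Box not q implies not q), 0
3. not r, 0
4. Dia Box not q, 0
5. q, 0
6. Box not q, 1
7. not q, 0
Accessibility: 0R0, 0R1, 1R0, 1R1
Branch closes: q and not q both at 0.
Every branch closes (one shown): unsatisfiable in S5.
S4-tableau for the formula:
1. not (Dia Box not q implies not q) and not r, 0
2. not (Dia Box not q implies not q), 0
3. not r, 0
4. Dia Box not q, 0
5. q, 0
6. Box not q, 1
7. not q, 1
Accessibility: 0R0, 0R1, 1R1
Complete open branch: satisfiable in S4, hence also in K, T (this S4-model is also a K-model and a T-model).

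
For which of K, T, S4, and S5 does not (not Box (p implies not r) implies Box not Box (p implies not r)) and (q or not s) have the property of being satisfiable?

K, T, S4

S4-tableau for the formula:
1. not (not Box (p implies not r) implies Box not Box (p implies not r)) and (q or not s), u
2. not (not Box (p implies not r) implies Box not Box (p implies not r)), u
3. q or not s, u
4. not Box (p implies not r), u
5. not Box not Box (p implies not r), u
6. not s, u
7. not (p implies not r), v
8. p, v
9. r, v
10. Box (p implies not r), w
11. p implies not r, w
12. not r, w
Accessibility: uRu, uRv, uRw, vRv, wRw
Complete open branch: satisfiable in S4, hence also in K, T (this S4-model is also a K-model and a T-model).
S5-tableau for the formula:
1. not (not Box (p implies not r) implies Box not Box (p implies not r)) and (q or not s), u
2. not (not Box (p implies not r) implies Box not Box (p implies not r)), u
3. q or not s, u
4. not Box (p implies not r), u
5. not Box not Box (p implies not r), u
6. not s, u
7. not (p implies not r), v
8. p, v
9. r, v
10. Box (p implies not r), w
11. p implies not r, u
12. p implies not r, v
13. p implies not r, w
14. not r, u
15. not r, v
Accessibility: uRu, uRv, uRw, vRu, vRv, vRw, wRu, wRv, wRw
Branch closes: r and not r both at v.
Every branch closes (one shown): unsatisfiable in S5.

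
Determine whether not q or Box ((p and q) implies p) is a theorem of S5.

Tableau for the negation not (not q or Box ((p and q) implies p)):
1. not (not q or Box ((p and q) implies p)), 0
2. q, 0   [neg-or-rule on 1]
3. not Box ((p and q) implies p), 0   [neg-or-rule on 1]
4. not ((p and q) implies p), 1   [neg-Box-rule on 3: fresh world 1, 0R1]
5. p and q, 1   [neg-implies-rule on 4]
6. not p, 1   [neg-implies-rule on 4]
7. p, 1   [and-rule on 5]
8. q, 1   [and-rule on 5]
Accessibility: 0R0, 0R1, 1R0, 1R1
Branch closes: p and not p both at 1.
Every branch of the negation's tableau closes; the branch above is one of them.

Valid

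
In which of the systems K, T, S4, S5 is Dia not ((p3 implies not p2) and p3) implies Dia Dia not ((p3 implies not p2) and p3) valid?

K-tableau for the negation not (Dia not ((p3 implies not p2) and p3) implies Dia Dia not ((p3 implies not p2) and p3)):
1. not (Dia not ((p3 implies not p2) and p3) implies Dia Dia not ((p3 implies not p2) and p3)), 0
2. Dia not ((p3 implies not p2) and p3), 0
3. not Dia Dia not ((p3 implies not p2) and p3), 0
4. not ((p3 implies not p2) and p3), 1
5. not Dia not ((p3 implies not p2) and p3), 1
6. not p3, 1
Accessibility: 0R1
Complete open branch: countermodel on a K-frame, so not valid in K.
T-tableau for the negation not (Dia not ((p3 implies not p2) and p3) implies Dia Dia not ((p3 implies not p2) and p3)):
1. not (Dia not ((p3 implies not p2) and p3) implies Dia Dia not ((p3 implies not p2) and p3)), 0
2. Dia not ((p3 implies not p2) and p3), 0
3. not Dia Dia not ((p3 implies not p2) and p3), 0
4. not Dia not ((p3 implies not p2) and p3), 0
5. (p3 implies not p2) and p3, 0
6. p3 implies not p2, 0
7. p3, 0
8. not p2, 0
9. not ((p3 implies not p2) and p3), 1
10. not Dia not ((p3 implies not p2) and p3), 1
11. (p3 implies not p2) and p3, 1
12. p3 implies not p2, 1
13. p3, 1
14. not (p3 implies not p2), 1
15. p2, 1
16. not p2, 1
Accessibility: 0R0, 0R1, 1R1
Branch closes: p2 and not p2 both at 1.
Every branch closes (one shown): valid in T, hence also in S4, S5 (every theorem of T is a theorem of S4 and S5).

T, S4, S5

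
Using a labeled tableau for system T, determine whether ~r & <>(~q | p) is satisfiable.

1. ~r & <>(~q | p), 0
2. ~r, 0
3. <>(~q | p), 0
4. ~q | p, 1
5. p, 1
Accessibility: 0R0, 0R1, 1R1

Yes, satisfiable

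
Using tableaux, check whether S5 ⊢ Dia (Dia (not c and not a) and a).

Tableau for the negation not Dia (Dia (not c and not a) and a):
1. not Dia (Dia (not c and not a) and a), u
2. not (Dia (not c and not a) and a), u
3. not a, u
Accessibility: uRu
The negation has an open branch (countermodel exists).

Not valid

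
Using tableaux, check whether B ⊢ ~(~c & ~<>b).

Not valid

Tableau for the negation ~c & ~<>b:
1. ~c & ~<>b, 0
2. ~c, 0
3. ~<>b, 0
4. ~b, 0
Accessibility: 0R0
The negation has an open branch (countermodel exists).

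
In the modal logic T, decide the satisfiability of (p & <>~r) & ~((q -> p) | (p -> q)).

1. (p & <>~r) & ~((q -> p) | (p -> q)), 0
2. p & <>~r, 0   [&-rule on 1]
3. ~((q -> p) | (p -> q)), 0   [&-rule on 1]
4. p, 0   [&-rule on 2]
5. <>~r, 0   [&-rule on 2]
6. ~(q -> p), 0   [~|-rule on 3]
7. ~(p -> q), 0   [~|-rule on 3]
8. q, 0   [~->-rule on 6]
9. ~p, 0   [~->-rule on 6]
Accessibility: 0R0
Branch closes: p and ~p both at 0.
All branches of the tableau close; one closing branch shown above.

No, unsatisfiable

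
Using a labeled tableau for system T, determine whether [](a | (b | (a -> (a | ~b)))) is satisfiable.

1. [](a | (b | (a -> (a | ~b)))), u
2. a | (b | (a -> (a | ~b))), u
3. b | (a -> (a | ~b)), u
4. a -> (a | ~b), u
5. a | ~b, u
6. ~b, u
Accessibility: uRu

Satisfiable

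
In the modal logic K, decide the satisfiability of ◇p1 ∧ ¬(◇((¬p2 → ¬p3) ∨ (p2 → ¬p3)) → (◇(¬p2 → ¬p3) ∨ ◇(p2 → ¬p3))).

1. ◇p1 ∧ ¬(◇((¬p2 → ¬p3) ∨ (p2 → ¬p3)) → (◇(¬p2 → ¬p3) ∨ ◇(p2 → ¬p3))), w0
2. ◇p1, w0   [∧-rule on 1]
3. ¬(◇((¬p2 → ¬p3) ∨ (p2 → ¬p3)) → (◇(¬p2 → ¬p3) ∨ ◇(p2 → ¬p3))), w0   [∧-rule on 1]
4. ◇((¬p2 → ¬p3) ∨ (p2 → ¬p3)), w0   [¬→-rule on 3]
5. ¬(◇(¬p2 → ¬p3) ∨ ◇(p2 → ¬p3)), w0   [¬→-rule on 3]
6. ¬◇(¬p2 → ¬p3), w0   [¬∨-rule on 5]
7. ¬◇(p2 → ¬p3), w0   [¬∨-rule on 5]
8. p1, w1   [◇-rule on 2: fresh world w1, w0Rw1]
9. ¬(¬p2 → ¬p3), w1   [¬◇-rule on 6 via w0Rw1]
10. ¬p2, w1   [¬→-rule on 9]
11. p3, w1   [¬→-rule on 9]
12. ¬(p2 → ¬p3), w1   [¬◇-rule on 7 via w0Rw1]
13. p2, w1   [¬→-rule on 12]
Accessibility: w0Rw1
Branch closes: p2 and ¬p2 both at w1.
All branches of the tableau close; one closing branch shown above.

Unsatisfiable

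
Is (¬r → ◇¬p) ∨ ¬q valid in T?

Tableau for the negation ¬((¬r → ◇¬p) ∨ ¬q):
1. ¬((¬r → ◇¬p) ∨ ¬q), 0
2. ¬(¬r → ◇¬p), 0   [¬∨-rule on 1]
3. q, 0   [¬∨-rule on 1]
4. ¬r, 0   [¬→-rule on 2]
5. ¬◇¬p, 0   [¬→-rule on 2]
6. p, 0   [¬◇-rule on 5 via 0R0]
Accessibility: 0R0
The negation has an open branch (countermodel exists).

Invalid (countermodel exists)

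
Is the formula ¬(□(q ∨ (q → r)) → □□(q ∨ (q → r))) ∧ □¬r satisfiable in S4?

1. ¬(□(q ∨ (q → r)) → □□(q ∨ (q → r))) ∧ □¬r, u
2. ¬(□(q ∨ (q → r)) → □□(q ∨ (q → r))), u
3. □¬r, u
4. □(q ∨ (q → r)), u
5. ¬□□(q ∨ (q → r)), u
6. ¬r, u
7. q ∨ (q → r), u
8. q → r, u
9. ¬q, u
10. ¬□(q ∨ (q → r)), v
11. ¬r, v
12. q ∨ (q → r), v
13. q → r, v
14. ¬q, v
15. ¬(q ∨ (q → r)), w
16. ¬q, w
17. ¬(q → r), w
18. q, w
19. ¬r, w
Accessibility: uRu, uRv, uRw, vRv, vRw, wRw
Branch closes: q and ¬q both at w.
All branches of the tableau close; one closing branch shown above.

No, unsatisfiable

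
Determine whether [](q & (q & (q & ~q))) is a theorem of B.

Tableau for the negation ~[](q & (q & (q & ~q))):
1. ~[](q & (q & (q & ~q))), w0
2. ~(q & (q & (q & ~q))), w1   [~[]-rule on 1: fresh world w1, w0Rw1]
3. ~(q & (q & ~q)), w1   [~&-rule on 2 (branches; this branch)]
4. ~(q & ~q), w1   [~&-rule on 3 (branches; this branch)]
5. q, w1   [~&-rule on 4 (branches; this branch)]
Accessibility: w0Rw0, w0Rw1, w1Rw0, w1Rw1
The negation has an open branch (countermodel exists).

Invalid (countermodel exists)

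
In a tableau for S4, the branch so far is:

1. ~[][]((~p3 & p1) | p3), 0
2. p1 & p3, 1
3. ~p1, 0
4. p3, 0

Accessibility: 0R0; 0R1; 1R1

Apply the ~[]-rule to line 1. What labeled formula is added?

a fresh world 2 with 0R2, and ~[]((~p3 & p1) | p3) at 2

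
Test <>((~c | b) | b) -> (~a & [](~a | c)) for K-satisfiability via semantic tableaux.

Yes, satisfiable

1. <>((~c | b) | b) -> (~a & [](~a | c)), u
2. ~a & [](~a | c), u
3. ~a, u
4. [](~a | c), u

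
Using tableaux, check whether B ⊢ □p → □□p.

Not valid

Tableau for the negation ¬(□p → □□p):
1. ¬(□p → □□p), 0
2. □p, 0
3. ¬□□p, 0
4. p, 0
5. ¬□p, 1
6. p, 1
7. ¬p, 2
Accessibility: 0R0, 0R1, 1R0, 1R1, 1R2, 2R1, 2R2
The negation has an open branch (countermodel exists).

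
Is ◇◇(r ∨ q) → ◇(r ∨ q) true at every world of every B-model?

Not valid

Tableau for the negation ¬(◇◇(r ∨ q) → ◇(r ∨ q)):
1. ¬(◇◇(r ∨ q) → ◇(r ∨ q)), w0
2. ◇◇(r ∨ q), w0   [¬→-rule on 1]
3. ¬◇(r ∨ q), w0   [¬→-rule on 1]
4. ¬(r ∨ q), w0   [¬◇-rule on 3 via w0Rw0]
5. ¬r, w0   [¬∨-rule on 4]
6. ¬q, w0   [¬∨-rule on 4]
7. ◇(r ∨ q), w1   [◇-rule on 2: fresh world w1, w0Rw1]
8. ¬(r ∨ q), w1   [¬◇-rule on 3 via w0Rw1]
9. ¬r, w1   [¬∨-rule on 8]
10. ¬q, w1   [¬∨-rule on 8]
11. r ∨ q, w2   [◇-rule on 7: fresh world w2, w1Rw2]
12. q, w2   [∨-rule on 11 (branches; this branch)]
Accessibility: w0Rw0, w0Rw1, w1Rw0, w1Rw1, w1Rw2, w2Rw1, w2Rw2
The negation has an open branch (countermodel exists).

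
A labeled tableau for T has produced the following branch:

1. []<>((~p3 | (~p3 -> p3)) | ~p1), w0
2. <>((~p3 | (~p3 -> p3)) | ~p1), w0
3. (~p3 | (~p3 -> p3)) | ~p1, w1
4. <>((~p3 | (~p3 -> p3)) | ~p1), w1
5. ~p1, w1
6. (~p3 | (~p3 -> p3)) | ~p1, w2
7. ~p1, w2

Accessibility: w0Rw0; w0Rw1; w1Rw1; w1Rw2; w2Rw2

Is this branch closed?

No world carries both an atom and its negation.

No, open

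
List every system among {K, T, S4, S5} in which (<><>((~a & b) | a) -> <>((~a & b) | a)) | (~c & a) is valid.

S4, S5

T-tableau for the negation ~((<><>((~a & b) | a) -> <>((~a & b) | a)) | (~c & a)):
1. ~((<><>((~a & b) | a) -> <>((~a & b) | a)) | (~c & a)), 0
2. ~(<><>((~a & b) | a) -> <>((~a & b) | a)), 0
3. ~(~c & a), 0
4. <><>((~a & b) | a), 0
5. ~<>((~a & b) | a), 0
6. ~((~a & b) | a), 0
7. ~(~a & b), 0
8. ~a, 0
9. ~b, 0
10. <>((~a & b) | a), 1
11. ~((~a & b) | a), 1
12. ~(~a & b), 1
13. ~a, 1
14. ~b, 1
15. (~a & b) | a, 2
16. a, 2
Accessibility: 0R0, 0R1, 1R1, 1R2, 2R2
Complete open branch: countermodel on a T-frame, so not valid in T, nor in K (the same frame is also a K-frame).
S4-tableau for the negation ~((<><>((~a & b) | a) -> <>((~a & b) | a)) | (~c & a)):
1. ~((<><>((~a & b) | a) -> <>((~a & b) | a)) | (~c & a)), 0
2. ~(<><>((~a & b) | a) -> <>((~a & b) | a)), 0
3. ~(~c & a), 0
4. <><>((~a & b) | a), 0
5. ~<>((~a & b) | a), 0
6. ~((~a & b) | a), 0
7. ~(~a & b), 0
8. ~a, 0
9. ~b, 0
10. <>((~a & b) | a), 1
11. ~((~a & b) | a), 1
12. ~(~a & b), 1
13. ~a, 1
14. ~b, 1
15. (~a & b) | a, 2
16. ~((~a & b) | a), 2
17. ~(~a & b), 2
18. ~a, 2
19. ~a & b, 2
20. b, 2
21. ~b, 2
Accessibility: 0R0, 0R1, 0R2, 1R1, 1R2, 2R2
Branch closes: b and ~b both at 2.
Every branch closes (one shown): valid in S4, hence also in S5 (every theorem of S4 is a theorem of S5).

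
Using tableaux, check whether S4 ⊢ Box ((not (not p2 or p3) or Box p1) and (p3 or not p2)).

Tableau for the negation not Box ((not (not p2 or p3) or Box p1) and (p3 or not p2)):
1. not Box ((not (not p2 or p3) or Box p1) and (p3 or not p2)), w0
2. not ((not (not p2 or p3) or Box p1) and (p3 or not p2)), w1
3. not (p3 or not p2), w1
4. not p3, w1
5. p2, w1
Accessibility: w0Rw0, w0Rw1, w1Rw1
The negation has an open branch (countermodel exists).

Invalid (countermodel exists)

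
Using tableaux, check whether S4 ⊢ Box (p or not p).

Tableau for the negation not Box (p or not p):
1. not Box (p or not p), u
2. not (p or not p), v
3. not p, v
4. p, v
Accessibility: uRu, uRv, vRv
Branch closes: p and not p both at v.
All branches of the negation close; one closing branch shown above.

Valid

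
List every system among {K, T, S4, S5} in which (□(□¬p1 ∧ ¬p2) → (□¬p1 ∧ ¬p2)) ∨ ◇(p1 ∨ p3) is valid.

K-tableau for the negation ¬((□(□¬p1 ∧ ¬p2) → (□¬p1 ∧ ¬p2)) ∨ ◇(p1 ∨ p3)):
1. ¬((□(□¬p1 ∧ ¬p2) → (□¬p1 ∧ ¬p2)) ∨ ◇(p1 ∨ p3)), u
2. ¬(□(□¬p1 ∧ ¬p2) → (□¬p1 ∧ ¬p2)), u   [¬∨-rule on 1]
3. ¬◇(p1 ∨ p3), u   [¬∨-rule on 1]
4. □(□¬p1 ∧ ¬p2), u   [¬→-rule on 2]
5. ¬(□¬p1 ∧ ¬p2), u   [¬→-rule on 2]
6. p2, u   [¬∧-rule on 5 (branches; this branch)]
Complete open branch: countermodel on a K-frame, so not valid in K.
T-tableau for the negation ¬((□(□¬p1 ∧ ¬p2) → (□¬p1 ∧ ¬p2)) ∨ ◇(p1 ∨ p3)):
1. ¬((□(□¬p1 ∧ ¬p2) → (□¬p1 ∧ ¬p2)) ∨ ◇(p1 ∨ p3)), u
2. ¬(□(□¬p1 ∧ ¬p2) → (□¬p1 ∧ ¬p2)), u   [¬∨-rule on 1]
3. ¬◇(p1 ∨ p3), u   [¬∨-rule on 1]
4. □(□¬p1 ∧ ¬p2), u   [¬→-rule on 2]
5. ¬(□¬p1 ∧ ¬p2), u   [¬→-rule on 2]
6. ¬(p1 ∨ p3), u   [¬◇-rule on 3 via uRu]
7. ¬p1, u   [¬∨-rule on 6]
8. ¬p3, u   [¬∨-rule on 6]
9. □¬p1 ∧ ¬p2, u   [□-rule on 4 via uRu]
10. □¬p1, u   [∧-rule on 9]
11. ¬p2, u   [∧-rule on 9]
12. ¬□¬p1, u   [¬∧-rule on 5 (branches; this branch)]
13. p1, v   [¬□-rule on 12: fresh world v, uRv]
14. ¬(p1 ∨ p3), v   [¬◇-rule on 3 via uRv]
15. ¬p1, v   [¬∨-rule on 14]
16. ¬p3, v   [¬∨-rule on 14]
Accessibility: uRu, uRv, vRv
Branch closes: p1 and ¬p1 both at v.
Every branch closes (one shown): valid in T, hence also in S4, S5 (every theorem of T is a theorem of S4 and S5).

T, S4, S5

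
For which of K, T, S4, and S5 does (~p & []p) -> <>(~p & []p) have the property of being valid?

T, S4, S5

T-tableau for the negation ~((~p & []p) -> <>(~p & []p)):
1. ~((~p & []p) -> <>(~p & []p)), u
2. ~p & []p, u
3. ~<>(~p & []p), u
4. ~p, u
5. []p, u
6. ~(~p & []p), u
7. p, u
Accessibility: uRu
Branch closes: p and ~p both at u.
Every branch closes (one shown): valid in T, hence also in S4, S5 (every theorem of T is a theorem of S4 and S5).
K-tableau for the negation ~((~p & []p) -> <>(~p & []p)):
1. ~((~p & []p) -> <>(~p & []p)), u
2. ~p & []p, u
3. ~<>(~p & []p), u
4. ~p, u
5. []p, u
Complete open branch: countermodel on a K-frame, so not valid in K.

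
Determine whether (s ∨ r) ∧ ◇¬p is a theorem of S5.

Tableau for the negation ¬((s ∨ r) ∧ ◇¬p):
1. ¬((s ∨ r) ∧ ◇¬p), 0
2. ¬◇¬p, 0   [¬∧-rule on 1 (branches; this branch)]
3. p, 0   [¬◇-rule on 2 via 0R0]
Accessibility: 0R0
The negation has an open branch (countermodel exists).

Invalid (countermodel exists)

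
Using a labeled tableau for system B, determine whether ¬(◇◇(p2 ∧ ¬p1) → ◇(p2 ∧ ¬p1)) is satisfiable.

Satisfiable (open branch found)

1. ¬(◇◇(p2 ∧ ¬p1) → ◇(p2 ∧ ¬p1)), 0
2. ◇◇(p2 ∧ ¬p1), 0
3. ¬◇(p2 ∧ ¬p1), 0
4. ¬(p2 ∧ ¬p1), 0
5. p1, 0
6. ◇(p2 ∧ ¬p1), 1
7. ¬(p2 ∧ ¬p1), 1
8. p1, 1
9. p2 ∧ ¬p1, 2
10. p2, 2
11. ¬p1, 2
Accessibility: 0R0, 0R1, 1R0, 1R1, 1R2, 2R1, 2R2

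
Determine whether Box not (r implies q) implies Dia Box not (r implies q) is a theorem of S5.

Valid in S5

Tableau for the negation not (Box not (r implies q) implies Dia Box not (r implies q)):
1. not (Box not (r implies q) implies Dia Box not (r implies q)), 0
2. Box not (r implies q), 0
3. not Dia Box not (r implies q), 0
4. not (r implies q), 0
5. r, 0
6. not q, 0
7. not Box not (r implies q), 0
8. r implies q, 1
9. not (r implies q), 1
10. r, 1
11. not q, 1
12. not Box not (r implies q), 1
13. q, 1
Accessibility: 0R0, 0R1, 1R0, 1R1
Branch closes: q and not q both at 1.
All branches of the negation close; one closing branch shown above.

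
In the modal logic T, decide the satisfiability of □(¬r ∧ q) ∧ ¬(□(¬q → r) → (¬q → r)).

No, unsatisfiable

1. □(¬r ∧ q) ∧ ¬(□(¬q → r) → (¬q → r)), u
2. □(¬r ∧ q), u
3. ¬(□(¬q → r) → (¬q → r)), u
4. □(¬q → r), u
5. ¬(¬q → r), u
6. ¬q, u
7. ¬r, u
8. ¬r ∧ q, u
9. q, u
Accessibility: uRu
Branch closes: q and ¬q both at u.
Every branch closes; the branch above is one of them.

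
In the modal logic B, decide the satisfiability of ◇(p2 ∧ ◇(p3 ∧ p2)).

1. ◇(p2 ∧ ◇(p3 ∧ p2)), u
2. p2 ∧ ◇(p3 ∧ p2), v
3. p2, v
4. ◇(p3 ∧ p2), v
5. p3 ∧ p2, w
6. p3, w
7. p2, w
Accessibility: uRu, uRv, vRu, vRv, vRw, wRv, wRw

Yes, satisfiable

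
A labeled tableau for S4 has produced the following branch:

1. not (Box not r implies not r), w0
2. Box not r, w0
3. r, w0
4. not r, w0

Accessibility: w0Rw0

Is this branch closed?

Yes, closed

Both r and not r appear at w0.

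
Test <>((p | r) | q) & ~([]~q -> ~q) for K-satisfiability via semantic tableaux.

1. <>((p | r) | q) & ~([]~q -> ~q), 0
2. <>((p | r) | q), 0
3. ~([]~q -> ~q), 0
4. []~q, 0
5. q, 0
6. (p | r) | q, 1
7. ~q, 1
8. p | r, 1
9. r, 1
Accessibility: 0R1

Satisfiable (open branch found)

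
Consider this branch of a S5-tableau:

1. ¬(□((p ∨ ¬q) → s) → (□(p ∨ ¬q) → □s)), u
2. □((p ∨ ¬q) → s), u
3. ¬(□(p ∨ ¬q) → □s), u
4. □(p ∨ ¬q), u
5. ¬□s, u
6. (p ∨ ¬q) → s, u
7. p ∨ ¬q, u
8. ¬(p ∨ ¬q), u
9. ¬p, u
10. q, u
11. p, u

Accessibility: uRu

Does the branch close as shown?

Both p and ¬p appear at u.

Yes, closed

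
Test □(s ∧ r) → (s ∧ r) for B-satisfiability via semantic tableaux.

Satisfiable

1. □(s ∧ r) → (s ∧ r), u
2. s ∧ r, u   [→-rule on 1 (branches; this branch)]
3. s, u   [∧-rule on 2]
4. r, u   [∧-rule on 2]
Accessibility: uRu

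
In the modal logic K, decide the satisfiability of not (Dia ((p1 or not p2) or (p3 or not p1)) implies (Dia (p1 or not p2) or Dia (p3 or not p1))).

Unsatisfiable

1. not (Dia ((p1 or not p2) or (p3 or not p1)) implies (Dia (p1 or not p2) or Dia (p3 or not p1))), 0
2. Dia ((p1 or not p2) or (p3 or not p1)), 0
3. not (Dia (p1 or not p2) or Dia (p3 or not p1)), 0
4. not Dia (p1 or not p2), 0
5. not Dia (p3 or not p1), 0
6. (p1 or not p2) or (p3 or not p1), 1
7. not (p1 or not p2), 1
8. not p1, 1
9. p2, 1
10. not (p3 or not p1), 1
11. not p3, 1
12. p1, 1
Accessibility: 0R1
Branch closes: p1 and not p1 both at 1.
Every branch closes; the branch above is one of them.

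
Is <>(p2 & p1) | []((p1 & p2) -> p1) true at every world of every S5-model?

Tableau for the negation ~(<>(p2 & p1) | []((p1 & p2) -> p1)):
1. ~(<>(p2 & p1) | []((p1 & p2) -> p1)), 0
2. ~<>(p2 & p1), 0
3. ~[]((p1 & p2) -> p1), 0
4. ~(p2 & p1), 0
5. ~p1, 0
6. ~((p1 & p2) -> p1), 1
7. p1 & p2, 1
8. ~p1, 1
9. p1, 1
10. p2, 1
Accessibility: 0R0, 0R1, 1R0, 1R1
Branch closes: p1 and ~p1 both at 1.
All branches of the negation close; one closing branch shown above.

Yes, valid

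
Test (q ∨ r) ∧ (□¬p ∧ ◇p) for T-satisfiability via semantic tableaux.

Unsatisfiable (every branch closes)

1. (q ∨ r) ∧ (□¬p ∧ ◇p), w0
2. q ∨ r, w0
3. □¬p ∧ ◇p, w0
4. □¬p, w0
5. ◇p, w0
6. ¬p, w0
7. r, w0
8. p, w1
9. ¬p, w1
Accessibility: w0Rw0, w0Rw1, w1Rw1
Branch closes: p and ¬p both at w1.
Every branch closes; the branch above is one of them.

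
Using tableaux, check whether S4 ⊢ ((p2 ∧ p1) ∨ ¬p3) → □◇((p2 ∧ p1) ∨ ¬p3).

Not valid

Tableau for the negation ¬(((p2 ∧ p1) ∨ ¬p3) → □◇((p2 ∧ p1) ∨ ¬p3)):
1. ¬(((p2 ∧ p1) ∨ ¬p3) → □◇((p2 ∧ p1) ∨ ¬p3)), w0
2. (p2 ∧ p1) ∨ ¬p3, w0
3. ¬□◇((p2 ∧ p1) ∨ ¬p3), w0
4. ¬p3, w0
5. ¬◇((p2 ∧ p1) ∨ ¬p3), w1
6. ¬((p2 ∧ p1) ∨ ¬p3), w1
7. ¬(p2 ∧ p1), w1
8. p3, w1
9. ¬p1, w1
Accessibility: w0Rw0, w0Rw1, w1Rw1
The negation has an open branch (countermodel exists).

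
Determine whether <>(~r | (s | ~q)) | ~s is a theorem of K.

No, not valid

Tableau for the negation ~(<>(~r | (s | ~q)) | ~s):
1. ~(<>(~r | (s | ~q)) | ~s), w0
2. ~<>(~r | (s | ~q)), w0
3. s, w0
The negation has an open branch (countermodel exists).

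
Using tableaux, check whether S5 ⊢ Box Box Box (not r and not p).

Tableau for the negation not Box Box Box (not r and not p):
1. not Box Box Box (not r and not p), u
2. not Box Box (not r and not p), v
3. not Box (not r and not p), w
4. not (not r and not p), x
5. p, x
Accessibility: uRu, uRv, uRw, uRx, vRu, vRv, vRw, vRx, wRu, wRv, wRw, wRx, xRu, xRv, xRw, xRx
The negation has an open branch (countermodel exists).

Not valid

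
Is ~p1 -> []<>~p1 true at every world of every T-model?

Tableau for the negation ~(~p1 -> []<>~p1):
1. ~(~p1 -> []<>~p1), 0
2. ~p1, 0
3. ~[]<>~p1, 0
4. ~<>~p1, 1
5. p1, 1
Accessibility: 0R0, 0R1, 1R1
The negation has an open branch (countermodel exists).

Invalid (countermodel exists)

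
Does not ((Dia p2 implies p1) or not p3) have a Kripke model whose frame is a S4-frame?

1. not ((Dia p2 implies p1) or not p3), 0
2. not (Dia p2 implies p1), 0
3. p3, 0
4. Dia p2, 0
5. not p1, 0
6. p2, 1
Accessibility: 0R0, 0R1, 1R1

Satisfiable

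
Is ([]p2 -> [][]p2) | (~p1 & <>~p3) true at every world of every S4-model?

Valid in S4

Tableau for the negation ~(([]p2 -> [][]p2) | (~p1 & <>~p3)):
1. ~(([]p2 -> [][]p2) | (~p1 & <>~p3)), u
2. ~([]p2 -> [][]p2), u
3. ~(~p1 & <>~p3), u
4. []p2, u
5. ~[][]p2, u
6. p2, u
7. ~<>~p3, u
8. p3, u
9. ~[]p2, v
10. p2, v
11. p3, v
12. ~p2, w
13. p2, w
Accessibility: uRu, uRv, uRw, vRv, vRw, wRw
Branch closes: p2 and ~p2 both at w.
Every branch of the negation's tableau closes; the branch above is one of them.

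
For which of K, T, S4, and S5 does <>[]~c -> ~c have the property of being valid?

S5-tableau for the negation ~(<>[]~c -> ~c):
1. ~(<>[]~c -> ~c), w0
2. <>[]~c, w0
3. c, w0
4. []~c, w1
5. ~c, w0
Accessibility: w0Rw0, w0Rw1, w1Rw0, w1Rw1
Branch closes: c and ~c both at w0.
Every branch closes (one shown): valid in S5.
S4-tableau for the negation ~(<>[]~c -> ~c):
1. ~(<>[]~c -> ~c), w0
2. <>[]~c, w0
3. c, w0
4. []~c, w1
5. ~c, w1
Accessibility: w0Rw0, w0Rw1, w1Rw1
Complete open branch: countermodel on an S4-frame, so not valid in S4, nor in K, T (the same frame is also a K-frame and a T-frame).

S5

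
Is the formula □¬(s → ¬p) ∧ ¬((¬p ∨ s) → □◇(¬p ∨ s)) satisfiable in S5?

1. □¬(s → ¬p) ∧ ¬((¬p ∨ s) → □◇(¬p ∨ s)), w0
2. □¬(s → ¬p), w0   [∧-rule on 1]
3. ¬((¬p ∨ s) → □◇(¬p ∨ s)), w0   [∧-rule on 1]
4. ¬p ∨ s, w0   [¬→-rule on 3]
5. ¬□◇(¬p ∨ s), w0   [¬→-rule on 3]
6. ¬(s → ¬p), w0   [□-rule on 2 via w0Rw0]
7. s, w0   [¬→-rule on 6]
8. p, w0   [¬→-rule on 6]
9. ¬◇(¬p ∨ s), w1   [¬□-rule on 5: fresh world w1, w0Rw1]
10. ¬(s → ¬p), w1   [□-rule on 2 via w0Rw1]
11. s, w1   [¬→-rule on 10]
12. p, w1   [¬→-rule on 10]
13. ¬(¬p ∨ s), w0   [¬◇-rule on 9 via w1Rw0]
14. ¬s, w0   [¬∨-rule on 13]
Accessibility: w0Rw0, w0Rw1, w1Rw0, w1Rw1
Branch closes: s and ¬s both at w0.
(One branch shown.) All branches close.

Unsatisfiable (every branch closes)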